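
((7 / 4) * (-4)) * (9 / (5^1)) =-63 / 5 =-12.60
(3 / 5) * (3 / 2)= 9 / 10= 0.90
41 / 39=1.05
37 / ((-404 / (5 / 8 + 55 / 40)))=-37 / 202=-0.18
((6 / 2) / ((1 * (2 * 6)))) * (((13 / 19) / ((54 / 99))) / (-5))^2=20449 / 1299600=0.02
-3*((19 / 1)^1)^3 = -20577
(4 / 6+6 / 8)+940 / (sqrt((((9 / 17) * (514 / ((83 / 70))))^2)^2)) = 1.43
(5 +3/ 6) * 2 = 11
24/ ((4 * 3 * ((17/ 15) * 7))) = 30/ 119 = 0.25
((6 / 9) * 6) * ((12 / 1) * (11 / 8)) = 66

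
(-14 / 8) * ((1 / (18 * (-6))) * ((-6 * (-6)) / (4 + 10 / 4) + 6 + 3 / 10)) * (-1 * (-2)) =399 / 1040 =0.38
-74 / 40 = -37 / 20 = -1.85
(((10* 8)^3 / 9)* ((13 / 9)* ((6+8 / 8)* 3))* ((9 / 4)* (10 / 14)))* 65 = 540800000 / 3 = 180266666.67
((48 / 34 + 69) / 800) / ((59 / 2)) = 1197 / 401200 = 0.00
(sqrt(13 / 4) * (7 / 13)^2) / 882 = sqrt(13) / 6084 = 0.00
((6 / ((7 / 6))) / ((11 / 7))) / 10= 18 / 55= 0.33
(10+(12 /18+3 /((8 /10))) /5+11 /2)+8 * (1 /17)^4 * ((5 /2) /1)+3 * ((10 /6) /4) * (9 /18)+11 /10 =18.11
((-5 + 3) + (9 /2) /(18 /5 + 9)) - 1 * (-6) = 61 /14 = 4.36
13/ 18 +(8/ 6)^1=37/ 18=2.06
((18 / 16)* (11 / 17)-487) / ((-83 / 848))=7010098 / 1411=4968.18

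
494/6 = 247/3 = 82.33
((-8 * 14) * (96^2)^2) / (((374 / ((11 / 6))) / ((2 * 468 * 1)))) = -741989154816 / 17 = -43646420871.53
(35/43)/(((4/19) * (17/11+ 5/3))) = 21945/18232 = 1.20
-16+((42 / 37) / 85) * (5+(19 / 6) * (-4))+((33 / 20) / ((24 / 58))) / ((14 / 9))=-9537949 / 704480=-13.54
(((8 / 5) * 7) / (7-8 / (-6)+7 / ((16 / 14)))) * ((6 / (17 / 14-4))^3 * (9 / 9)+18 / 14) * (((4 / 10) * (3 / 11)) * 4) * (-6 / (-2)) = -1850909184 / 209648725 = -8.83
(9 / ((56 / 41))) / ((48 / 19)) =2337 / 896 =2.61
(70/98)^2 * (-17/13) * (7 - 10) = 2.00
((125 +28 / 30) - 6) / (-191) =-1799 / 2865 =-0.63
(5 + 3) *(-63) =-504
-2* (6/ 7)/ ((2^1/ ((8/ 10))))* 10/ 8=-6/ 7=-0.86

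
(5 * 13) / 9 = 65 / 9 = 7.22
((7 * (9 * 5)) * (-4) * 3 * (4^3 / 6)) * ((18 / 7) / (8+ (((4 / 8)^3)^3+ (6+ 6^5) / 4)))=-53084160 / 1000193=-53.07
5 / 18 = 0.28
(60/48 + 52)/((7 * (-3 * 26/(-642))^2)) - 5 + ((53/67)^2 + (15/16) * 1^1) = 511.91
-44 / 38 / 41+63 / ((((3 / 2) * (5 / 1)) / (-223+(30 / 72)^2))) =-174973051 / 93480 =-1871.77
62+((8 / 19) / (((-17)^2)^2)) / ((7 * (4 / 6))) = 688714178 / 11108293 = 62.00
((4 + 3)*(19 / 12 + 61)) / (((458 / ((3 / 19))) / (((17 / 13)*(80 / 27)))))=893690 / 1527201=0.59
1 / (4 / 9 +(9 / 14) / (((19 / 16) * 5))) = 5985 / 3308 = 1.81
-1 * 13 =-13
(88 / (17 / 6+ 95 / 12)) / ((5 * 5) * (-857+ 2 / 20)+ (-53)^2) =-704 / 1600761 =-0.00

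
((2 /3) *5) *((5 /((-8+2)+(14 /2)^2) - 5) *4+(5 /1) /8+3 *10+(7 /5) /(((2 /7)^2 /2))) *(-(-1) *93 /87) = 2420201 /14964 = 161.73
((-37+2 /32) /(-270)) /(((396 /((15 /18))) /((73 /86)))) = 14381 /58848768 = 0.00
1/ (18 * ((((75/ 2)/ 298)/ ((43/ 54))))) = 6407/ 18225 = 0.35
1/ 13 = 0.08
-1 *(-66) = 66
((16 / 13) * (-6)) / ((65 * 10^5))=-3 / 2640625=-0.00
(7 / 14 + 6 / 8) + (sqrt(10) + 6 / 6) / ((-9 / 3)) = 11 / 12 - sqrt(10) / 3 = -0.14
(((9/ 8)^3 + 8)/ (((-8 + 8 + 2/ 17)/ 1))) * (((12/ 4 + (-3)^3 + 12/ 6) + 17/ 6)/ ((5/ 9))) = -5659725/ 2048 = -2763.54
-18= -18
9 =9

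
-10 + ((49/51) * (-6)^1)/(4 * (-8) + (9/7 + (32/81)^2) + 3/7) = -115369517/11761994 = -9.81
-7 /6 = -1.17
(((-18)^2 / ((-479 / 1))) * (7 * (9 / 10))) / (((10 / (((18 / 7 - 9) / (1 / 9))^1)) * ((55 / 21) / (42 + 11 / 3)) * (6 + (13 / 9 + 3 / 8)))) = 4077215352 / 74161175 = 54.98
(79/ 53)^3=493039/ 148877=3.31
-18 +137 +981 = 1100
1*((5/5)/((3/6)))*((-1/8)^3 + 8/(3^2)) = 4087/2304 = 1.77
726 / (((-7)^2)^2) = 726 / 2401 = 0.30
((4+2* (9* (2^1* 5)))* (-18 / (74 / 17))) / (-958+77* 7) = 1.82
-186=-186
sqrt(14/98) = sqrt(7)/7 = 0.38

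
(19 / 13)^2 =361 / 169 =2.14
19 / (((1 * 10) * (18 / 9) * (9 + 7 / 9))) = 171 / 1760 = 0.10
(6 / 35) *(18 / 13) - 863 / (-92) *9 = 3543921 / 41860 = 84.66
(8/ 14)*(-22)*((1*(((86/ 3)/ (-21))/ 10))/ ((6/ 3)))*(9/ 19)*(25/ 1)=9460/ 931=10.16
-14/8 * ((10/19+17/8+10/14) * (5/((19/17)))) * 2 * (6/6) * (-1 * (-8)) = -304385/722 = -421.59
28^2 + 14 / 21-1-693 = 272 / 3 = 90.67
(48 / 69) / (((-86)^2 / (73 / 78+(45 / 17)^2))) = 358094 / 479321817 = 0.00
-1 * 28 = -28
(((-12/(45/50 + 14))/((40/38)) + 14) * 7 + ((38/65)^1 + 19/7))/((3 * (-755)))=-6504469/153555675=-0.04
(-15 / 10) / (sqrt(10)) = -3 * sqrt(10) / 20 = -0.47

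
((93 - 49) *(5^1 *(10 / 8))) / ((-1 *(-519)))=275 / 519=0.53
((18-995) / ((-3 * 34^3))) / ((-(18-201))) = 977 / 21577896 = 0.00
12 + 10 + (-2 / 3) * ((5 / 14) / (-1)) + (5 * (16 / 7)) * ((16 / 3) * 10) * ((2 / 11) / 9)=71833 / 2079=34.55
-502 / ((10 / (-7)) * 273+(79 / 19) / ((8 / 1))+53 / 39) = 2975856 / 2300783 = 1.29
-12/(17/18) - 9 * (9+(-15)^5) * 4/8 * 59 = 201611660.29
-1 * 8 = -8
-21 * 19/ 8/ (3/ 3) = -399/ 8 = -49.88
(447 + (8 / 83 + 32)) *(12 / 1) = 477180 / 83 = 5749.16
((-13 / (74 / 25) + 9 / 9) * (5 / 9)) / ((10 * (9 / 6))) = -251 / 1998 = -0.13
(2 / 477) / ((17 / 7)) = 14 / 8109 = 0.00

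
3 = 3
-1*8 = -8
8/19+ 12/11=316/209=1.51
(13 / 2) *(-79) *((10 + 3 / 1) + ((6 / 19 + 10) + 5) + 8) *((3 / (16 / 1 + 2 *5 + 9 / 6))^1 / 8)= -212589 / 836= -254.29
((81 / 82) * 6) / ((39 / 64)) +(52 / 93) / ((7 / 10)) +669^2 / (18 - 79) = -7326.54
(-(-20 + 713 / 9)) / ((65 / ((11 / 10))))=-451 / 450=-1.00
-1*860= -860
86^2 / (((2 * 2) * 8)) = 1849 / 8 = 231.12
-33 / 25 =-1.32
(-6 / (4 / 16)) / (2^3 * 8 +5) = -0.35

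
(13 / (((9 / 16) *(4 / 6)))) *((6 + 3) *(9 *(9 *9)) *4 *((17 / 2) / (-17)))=-454896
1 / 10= 0.10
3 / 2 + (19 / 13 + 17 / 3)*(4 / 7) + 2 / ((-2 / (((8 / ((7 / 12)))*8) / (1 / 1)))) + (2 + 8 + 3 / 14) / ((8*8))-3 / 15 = -18202579 / 174720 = -104.18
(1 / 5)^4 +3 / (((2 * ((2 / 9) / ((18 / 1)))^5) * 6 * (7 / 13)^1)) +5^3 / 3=84990371961959 / 52500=1618864227.85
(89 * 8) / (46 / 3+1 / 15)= 3560 / 77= 46.23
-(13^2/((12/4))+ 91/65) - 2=-59.73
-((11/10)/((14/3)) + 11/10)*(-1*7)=187/20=9.35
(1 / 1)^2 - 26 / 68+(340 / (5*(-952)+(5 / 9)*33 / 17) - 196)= -322575775 / 1650394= -195.45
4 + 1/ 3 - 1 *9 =-14/ 3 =-4.67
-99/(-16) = 99/16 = 6.19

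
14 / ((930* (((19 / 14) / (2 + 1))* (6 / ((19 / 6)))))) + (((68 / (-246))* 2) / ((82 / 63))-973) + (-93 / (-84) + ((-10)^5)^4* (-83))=-544976838000000000063841084609 / 65659860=-8300000000000000000972.30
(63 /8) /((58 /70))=2205 /232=9.50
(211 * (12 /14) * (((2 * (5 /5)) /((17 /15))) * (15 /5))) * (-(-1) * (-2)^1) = -227880 /119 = -1914.96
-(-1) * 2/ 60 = 1/ 30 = 0.03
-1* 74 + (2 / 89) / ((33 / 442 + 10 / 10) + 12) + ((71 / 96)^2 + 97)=111622602923 / 4740074496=23.55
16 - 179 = -163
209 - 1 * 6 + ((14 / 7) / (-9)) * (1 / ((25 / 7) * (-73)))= 3334289 / 16425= 203.00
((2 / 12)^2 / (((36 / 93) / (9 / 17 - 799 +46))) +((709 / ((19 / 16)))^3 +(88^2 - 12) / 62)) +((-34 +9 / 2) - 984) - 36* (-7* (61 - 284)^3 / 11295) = 8679374326708780193 / 40827957435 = 212584093.65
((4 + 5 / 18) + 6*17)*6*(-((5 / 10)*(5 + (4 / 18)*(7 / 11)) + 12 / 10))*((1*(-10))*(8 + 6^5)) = 55587326536 / 297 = 187162715.61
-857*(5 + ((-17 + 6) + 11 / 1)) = -4285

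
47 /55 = 0.85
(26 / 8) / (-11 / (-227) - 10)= -2951 / 9036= -0.33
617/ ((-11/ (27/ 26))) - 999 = -302373/ 286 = -1057.25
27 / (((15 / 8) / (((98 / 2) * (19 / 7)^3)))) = 493848 / 35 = 14109.94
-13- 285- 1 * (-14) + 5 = -279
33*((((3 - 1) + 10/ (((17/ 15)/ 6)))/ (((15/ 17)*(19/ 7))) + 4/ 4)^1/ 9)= 75053/ 855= 87.78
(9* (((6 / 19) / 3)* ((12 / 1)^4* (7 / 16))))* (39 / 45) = 707616 / 95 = 7448.59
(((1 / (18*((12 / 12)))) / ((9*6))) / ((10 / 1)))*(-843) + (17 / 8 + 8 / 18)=2011 / 810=2.48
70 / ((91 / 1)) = 10 / 13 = 0.77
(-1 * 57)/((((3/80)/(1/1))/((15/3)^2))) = -38000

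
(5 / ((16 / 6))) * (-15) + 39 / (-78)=-229 / 8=-28.62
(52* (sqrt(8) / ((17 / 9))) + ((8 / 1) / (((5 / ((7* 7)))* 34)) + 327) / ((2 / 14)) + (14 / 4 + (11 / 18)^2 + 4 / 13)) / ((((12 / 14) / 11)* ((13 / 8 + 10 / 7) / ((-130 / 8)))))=-445636349081 / 2825604 - 3643640* sqrt(2) / 969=-163031.40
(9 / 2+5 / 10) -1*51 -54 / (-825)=-12632 / 275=-45.93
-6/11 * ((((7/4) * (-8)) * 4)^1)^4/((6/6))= -59006976/11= -5364270.55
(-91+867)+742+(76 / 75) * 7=114382 / 75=1525.09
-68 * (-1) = 68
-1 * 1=-1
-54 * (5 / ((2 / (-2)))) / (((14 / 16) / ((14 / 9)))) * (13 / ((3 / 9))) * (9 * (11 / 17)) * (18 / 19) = 33359040 / 323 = 103278.76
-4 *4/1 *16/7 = -256/7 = -36.57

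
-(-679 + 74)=605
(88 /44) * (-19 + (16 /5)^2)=-438 /25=-17.52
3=3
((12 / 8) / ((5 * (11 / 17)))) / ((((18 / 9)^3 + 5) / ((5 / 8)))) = 0.02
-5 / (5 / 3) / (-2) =3 / 2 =1.50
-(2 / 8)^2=-1 / 16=-0.06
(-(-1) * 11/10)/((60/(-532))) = -1463/150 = -9.75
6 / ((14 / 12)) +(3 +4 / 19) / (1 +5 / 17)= 22307 / 2926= 7.62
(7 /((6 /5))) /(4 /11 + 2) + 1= 541 /156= 3.47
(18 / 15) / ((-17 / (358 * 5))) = -2148 / 17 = -126.35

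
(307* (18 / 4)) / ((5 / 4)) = 5526 / 5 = 1105.20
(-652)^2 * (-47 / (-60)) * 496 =2477506112 / 15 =165167074.13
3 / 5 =0.60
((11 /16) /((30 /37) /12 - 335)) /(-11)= 0.00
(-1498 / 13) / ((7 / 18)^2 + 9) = -485352 / 38545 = -12.59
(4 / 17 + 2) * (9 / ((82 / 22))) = 5.40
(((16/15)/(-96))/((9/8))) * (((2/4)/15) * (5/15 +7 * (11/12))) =-1/450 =-0.00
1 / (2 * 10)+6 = 121 / 20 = 6.05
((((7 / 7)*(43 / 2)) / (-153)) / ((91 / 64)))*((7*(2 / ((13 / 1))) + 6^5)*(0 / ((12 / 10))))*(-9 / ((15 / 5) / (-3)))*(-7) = 0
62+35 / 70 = 125 / 2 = 62.50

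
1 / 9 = 0.11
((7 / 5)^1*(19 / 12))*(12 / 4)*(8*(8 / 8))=266 / 5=53.20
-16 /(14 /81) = -648 /7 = -92.57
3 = 3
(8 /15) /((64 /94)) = 47 /60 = 0.78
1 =1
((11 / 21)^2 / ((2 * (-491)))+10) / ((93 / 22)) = 2.37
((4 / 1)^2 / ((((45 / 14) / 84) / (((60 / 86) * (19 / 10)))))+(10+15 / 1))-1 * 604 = -5317 / 215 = -24.73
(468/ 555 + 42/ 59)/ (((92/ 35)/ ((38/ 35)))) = 7011/ 10915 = 0.64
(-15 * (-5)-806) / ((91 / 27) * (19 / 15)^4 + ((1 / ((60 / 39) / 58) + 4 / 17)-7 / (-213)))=-2412034098750 / 153909245729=-15.67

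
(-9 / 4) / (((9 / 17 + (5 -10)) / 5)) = 765 / 304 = 2.52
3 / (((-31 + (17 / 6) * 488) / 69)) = 621 / 4055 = 0.15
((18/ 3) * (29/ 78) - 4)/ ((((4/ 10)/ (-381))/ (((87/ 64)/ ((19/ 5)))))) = 19059525/ 31616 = 602.84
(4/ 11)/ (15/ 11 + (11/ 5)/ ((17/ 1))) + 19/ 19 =434/ 349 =1.24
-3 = -3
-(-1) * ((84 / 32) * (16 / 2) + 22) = 43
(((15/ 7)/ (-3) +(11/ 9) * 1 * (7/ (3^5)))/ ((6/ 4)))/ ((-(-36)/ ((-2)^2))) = -20792/ 413343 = -0.05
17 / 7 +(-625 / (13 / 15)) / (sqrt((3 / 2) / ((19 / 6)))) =17 / 7 -3125 * sqrt(19) / 13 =-1045.38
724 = 724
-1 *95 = -95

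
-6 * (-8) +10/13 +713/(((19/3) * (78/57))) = 131.04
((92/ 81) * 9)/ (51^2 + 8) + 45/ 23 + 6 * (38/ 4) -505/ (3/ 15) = -1331816723/ 540063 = -2466.04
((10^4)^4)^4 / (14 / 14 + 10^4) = 10000000000000000000000000000000000000000000000000000000000000000 / 10001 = 999900009999000099990001000000000000000000000000000000000000.00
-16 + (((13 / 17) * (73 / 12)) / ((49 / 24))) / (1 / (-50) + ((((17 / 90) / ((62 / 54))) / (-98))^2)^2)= -37629168930567583728 / 289620964152053983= -129.93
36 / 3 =12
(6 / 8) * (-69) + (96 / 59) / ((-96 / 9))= -12249 / 236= -51.90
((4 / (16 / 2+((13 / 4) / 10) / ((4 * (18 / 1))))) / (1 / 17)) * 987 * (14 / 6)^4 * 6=34377710080 / 23053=1491246.70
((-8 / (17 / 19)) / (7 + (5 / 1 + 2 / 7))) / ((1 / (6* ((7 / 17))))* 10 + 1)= -5586 / 38743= -0.14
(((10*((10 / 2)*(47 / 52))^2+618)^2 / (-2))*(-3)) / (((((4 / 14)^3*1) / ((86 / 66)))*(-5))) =-18226669348905829 / 1608555520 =-11331078.80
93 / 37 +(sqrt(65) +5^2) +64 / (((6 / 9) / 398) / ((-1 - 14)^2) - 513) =sqrt(65) +17457749858 / 637405697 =35.45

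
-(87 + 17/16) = -1409/16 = -88.06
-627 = -627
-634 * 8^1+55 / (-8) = -40631 / 8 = -5078.88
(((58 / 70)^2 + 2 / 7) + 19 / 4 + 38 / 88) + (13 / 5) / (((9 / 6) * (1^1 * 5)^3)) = 6233464 / 1010625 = 6.17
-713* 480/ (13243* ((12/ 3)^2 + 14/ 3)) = -16560/ 13243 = -1.25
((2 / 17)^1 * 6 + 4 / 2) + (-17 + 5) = -9.29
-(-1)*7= 7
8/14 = 4/7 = 0.57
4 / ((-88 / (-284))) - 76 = -63.09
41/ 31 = 1.32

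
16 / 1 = 16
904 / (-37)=-904 / 37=-24.43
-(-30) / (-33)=-10 / 11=-0.91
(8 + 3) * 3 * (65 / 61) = 2145 / 61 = 35.16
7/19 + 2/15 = 143/285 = 0.50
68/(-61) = -1.11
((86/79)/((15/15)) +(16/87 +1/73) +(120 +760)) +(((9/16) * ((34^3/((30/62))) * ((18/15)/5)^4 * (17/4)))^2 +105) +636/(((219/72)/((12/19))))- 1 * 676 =415517.96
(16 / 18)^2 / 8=8 / 81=0.10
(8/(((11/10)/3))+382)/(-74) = -2221/407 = -5.46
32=32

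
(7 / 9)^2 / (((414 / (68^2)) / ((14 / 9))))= 1586032 / 150903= 10.51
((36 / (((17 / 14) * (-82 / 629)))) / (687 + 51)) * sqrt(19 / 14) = -37 * sqrt(266) / 1681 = -0.36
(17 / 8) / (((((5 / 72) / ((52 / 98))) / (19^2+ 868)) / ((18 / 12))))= 7333443 / 245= 29932.42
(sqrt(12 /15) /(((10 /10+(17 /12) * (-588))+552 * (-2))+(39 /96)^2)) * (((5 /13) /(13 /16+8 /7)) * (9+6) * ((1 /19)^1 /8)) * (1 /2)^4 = -256 * sqrt(5) /1021221747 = -0.00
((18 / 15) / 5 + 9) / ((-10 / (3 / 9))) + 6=1423 / 250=5.69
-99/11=-9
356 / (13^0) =356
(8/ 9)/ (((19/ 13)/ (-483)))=-16744/ 57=-293.75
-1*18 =-18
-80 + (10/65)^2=-13516/169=-79.98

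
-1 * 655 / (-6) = 655 / 6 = 109.17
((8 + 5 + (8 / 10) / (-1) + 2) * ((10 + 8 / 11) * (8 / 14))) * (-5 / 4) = -8378 / 77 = -108.81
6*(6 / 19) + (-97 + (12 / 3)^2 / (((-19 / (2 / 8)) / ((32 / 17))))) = -95.50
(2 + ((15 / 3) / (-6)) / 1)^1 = 7 / 6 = 1.17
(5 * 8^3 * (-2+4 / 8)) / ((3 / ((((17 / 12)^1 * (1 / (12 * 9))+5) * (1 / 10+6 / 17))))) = -4002152 / 1377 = -2906.43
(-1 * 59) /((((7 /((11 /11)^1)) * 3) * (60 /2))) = -59 /630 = -0.09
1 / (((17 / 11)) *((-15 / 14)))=-154 / 255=-0.60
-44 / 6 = -22 / 3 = -7.33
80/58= 40/29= 1.38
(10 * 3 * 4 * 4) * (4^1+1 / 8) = 1980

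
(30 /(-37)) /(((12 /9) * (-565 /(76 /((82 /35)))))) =5985 /171421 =0.03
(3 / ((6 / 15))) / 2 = 15 / 4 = 3.75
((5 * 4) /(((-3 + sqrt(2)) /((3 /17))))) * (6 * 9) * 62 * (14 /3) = -401760 /17- 133920 * sqrt(2) /17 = -34773.62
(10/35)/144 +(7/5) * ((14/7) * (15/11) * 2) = 42347/5544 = 7.64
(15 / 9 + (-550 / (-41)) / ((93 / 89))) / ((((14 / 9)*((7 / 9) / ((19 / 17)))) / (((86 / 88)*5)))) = 6099864975 / 93169384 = 65.47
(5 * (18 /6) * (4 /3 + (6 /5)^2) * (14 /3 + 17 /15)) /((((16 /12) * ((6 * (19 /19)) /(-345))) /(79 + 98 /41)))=-173610762 /205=-846881.77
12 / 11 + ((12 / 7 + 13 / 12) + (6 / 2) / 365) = 3.90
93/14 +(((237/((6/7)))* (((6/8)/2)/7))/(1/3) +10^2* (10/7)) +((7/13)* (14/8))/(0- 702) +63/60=71177747/365040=194.99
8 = 8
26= 26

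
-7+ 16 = 9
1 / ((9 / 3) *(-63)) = -1 / 189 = -0.01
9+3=12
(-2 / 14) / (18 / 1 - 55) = 1 / 259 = 0.00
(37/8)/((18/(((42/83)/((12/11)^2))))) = 31339/286848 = 0.11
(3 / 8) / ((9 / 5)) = 5 / 24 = 0.21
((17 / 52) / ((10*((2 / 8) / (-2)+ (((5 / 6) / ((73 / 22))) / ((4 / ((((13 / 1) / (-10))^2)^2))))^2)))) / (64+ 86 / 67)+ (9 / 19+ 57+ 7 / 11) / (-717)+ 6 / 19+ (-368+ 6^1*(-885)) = -255324814139171239510639 / 44969201798234201631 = -5677.77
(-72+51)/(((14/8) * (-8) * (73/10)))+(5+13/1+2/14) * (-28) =-37069/73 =-507.79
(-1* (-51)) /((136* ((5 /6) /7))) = 63 /20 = 3.15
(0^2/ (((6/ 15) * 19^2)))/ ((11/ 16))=0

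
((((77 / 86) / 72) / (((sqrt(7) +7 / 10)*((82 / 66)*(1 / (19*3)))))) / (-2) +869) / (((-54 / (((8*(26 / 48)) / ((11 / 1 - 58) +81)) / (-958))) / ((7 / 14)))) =29636963213 / 27685009688832 - 747175*sqrt(7) / 13842504844416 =0.00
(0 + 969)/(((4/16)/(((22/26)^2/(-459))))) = -9196/1521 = -6.05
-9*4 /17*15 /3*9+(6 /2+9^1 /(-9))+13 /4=-6123 /68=-90.04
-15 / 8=-1.88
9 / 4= 2.25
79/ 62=1.27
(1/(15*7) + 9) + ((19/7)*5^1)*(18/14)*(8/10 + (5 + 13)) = 247732/735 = 337.05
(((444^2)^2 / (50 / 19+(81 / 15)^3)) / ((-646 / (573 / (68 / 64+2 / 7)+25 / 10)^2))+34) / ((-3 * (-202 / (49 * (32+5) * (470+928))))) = -4275680162765621412721337426 / 14885627354959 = -287235469544467.72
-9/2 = -4.50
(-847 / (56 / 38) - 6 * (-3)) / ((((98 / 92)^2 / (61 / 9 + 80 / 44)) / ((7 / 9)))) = -1002548633 / 305613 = -3280.45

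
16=16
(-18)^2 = 324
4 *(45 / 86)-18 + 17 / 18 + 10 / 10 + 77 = 48791 / 774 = 63.04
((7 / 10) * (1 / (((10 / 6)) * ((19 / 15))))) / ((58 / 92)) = 1449 / 2755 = 0.53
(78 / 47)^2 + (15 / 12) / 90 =440257 / 159048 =2.77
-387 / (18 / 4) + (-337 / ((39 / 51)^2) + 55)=-102632 / 169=-607.29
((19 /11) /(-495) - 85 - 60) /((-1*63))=112792 /49005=2.30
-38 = -38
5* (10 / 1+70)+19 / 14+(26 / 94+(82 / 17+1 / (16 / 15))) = 36456943 / 89488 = 407.39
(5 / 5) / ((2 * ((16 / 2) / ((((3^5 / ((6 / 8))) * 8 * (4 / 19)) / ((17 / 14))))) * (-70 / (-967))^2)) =302968836 / 56525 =5359.91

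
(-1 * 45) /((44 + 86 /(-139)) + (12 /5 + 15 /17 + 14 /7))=-531675 /574961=-0.92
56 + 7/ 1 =63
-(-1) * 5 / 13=5 / 13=0.38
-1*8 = -8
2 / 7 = 0.29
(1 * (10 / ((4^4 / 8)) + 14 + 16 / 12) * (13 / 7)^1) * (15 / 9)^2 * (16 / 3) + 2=245209 / 567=432.47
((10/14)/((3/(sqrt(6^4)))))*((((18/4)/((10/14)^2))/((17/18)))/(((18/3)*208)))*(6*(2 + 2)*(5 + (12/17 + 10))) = 454167/18785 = 24.18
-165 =-165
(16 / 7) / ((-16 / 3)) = -3 / 7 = -0.43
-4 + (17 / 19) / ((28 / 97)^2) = 100369 / 14896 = 6.74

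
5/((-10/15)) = -15/2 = -7.50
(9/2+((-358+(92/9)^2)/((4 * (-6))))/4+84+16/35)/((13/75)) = 62323165/117936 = 528.45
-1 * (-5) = 5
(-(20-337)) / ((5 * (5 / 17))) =5389 / 25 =215.56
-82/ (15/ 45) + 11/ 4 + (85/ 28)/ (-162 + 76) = -585831/ 2408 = -243.29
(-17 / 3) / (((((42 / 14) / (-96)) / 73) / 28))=1111936 / 3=370645.33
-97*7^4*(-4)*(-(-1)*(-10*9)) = -83842920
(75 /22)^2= 5625 /484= 11.62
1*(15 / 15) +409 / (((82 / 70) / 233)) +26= 3336502 / 41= 81378.10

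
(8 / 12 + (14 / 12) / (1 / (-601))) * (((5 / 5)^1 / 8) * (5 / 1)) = -7005 / 16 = -437.81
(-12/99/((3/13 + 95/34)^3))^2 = 119303613734216704/6220371506307685758801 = 0.00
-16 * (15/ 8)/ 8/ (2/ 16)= -30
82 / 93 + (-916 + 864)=-4754 / 93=-51.12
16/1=16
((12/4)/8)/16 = 3/128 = 0.02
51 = 51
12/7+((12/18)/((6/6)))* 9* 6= 264/7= 37.71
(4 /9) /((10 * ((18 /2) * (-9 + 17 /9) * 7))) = -0.00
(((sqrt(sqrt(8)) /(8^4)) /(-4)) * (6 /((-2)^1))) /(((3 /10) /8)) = 5 * 2^(3 /4) /1024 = 0.01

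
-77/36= -2.14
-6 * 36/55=-216/55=-3.93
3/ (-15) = -0.20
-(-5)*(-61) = -305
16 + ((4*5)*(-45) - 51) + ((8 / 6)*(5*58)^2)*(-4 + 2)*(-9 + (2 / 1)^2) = 3361195 / 3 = 1120398.33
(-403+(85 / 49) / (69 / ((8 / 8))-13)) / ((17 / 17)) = -1105747 / 2744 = -402.97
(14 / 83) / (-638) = -7 / 26477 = -0.00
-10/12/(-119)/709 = 5/506226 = 0.00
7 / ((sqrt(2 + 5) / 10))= 26.46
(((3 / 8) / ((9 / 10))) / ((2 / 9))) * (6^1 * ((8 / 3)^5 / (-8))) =-5120 / 27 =-189.63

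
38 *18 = 684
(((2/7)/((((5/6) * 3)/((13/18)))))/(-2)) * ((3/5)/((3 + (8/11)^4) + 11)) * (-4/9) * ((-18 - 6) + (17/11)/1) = -0.02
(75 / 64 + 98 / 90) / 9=6511 / 25920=0.25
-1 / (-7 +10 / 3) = 3 / 11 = 0.27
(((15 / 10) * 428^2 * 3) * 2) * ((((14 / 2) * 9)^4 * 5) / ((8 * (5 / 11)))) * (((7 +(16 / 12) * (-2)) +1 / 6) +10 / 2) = 339248978569809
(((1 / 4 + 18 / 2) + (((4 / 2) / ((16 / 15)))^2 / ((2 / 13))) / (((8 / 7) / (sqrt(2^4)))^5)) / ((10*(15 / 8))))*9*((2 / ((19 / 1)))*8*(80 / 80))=147595089 / 30400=4855.10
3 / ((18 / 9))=3 / 2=1.50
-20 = -20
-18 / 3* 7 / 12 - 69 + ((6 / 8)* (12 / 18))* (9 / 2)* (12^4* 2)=93239.50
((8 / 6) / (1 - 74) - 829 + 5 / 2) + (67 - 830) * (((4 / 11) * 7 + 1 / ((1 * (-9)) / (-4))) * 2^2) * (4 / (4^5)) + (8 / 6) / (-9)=-149566225 / 173448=-862.31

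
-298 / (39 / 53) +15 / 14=-220531 / 546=-403.90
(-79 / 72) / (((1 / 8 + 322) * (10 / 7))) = -0.00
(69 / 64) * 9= 621 / 64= 9.70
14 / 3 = 4.67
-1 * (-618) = 618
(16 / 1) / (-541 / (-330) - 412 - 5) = -5280 / 137069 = -0.04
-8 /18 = -4 /9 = -0.44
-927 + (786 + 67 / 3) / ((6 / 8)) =1357 / 9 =150.78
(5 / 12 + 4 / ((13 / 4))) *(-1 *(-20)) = 32.95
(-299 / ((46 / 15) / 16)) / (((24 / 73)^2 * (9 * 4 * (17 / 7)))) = -2424695 / 14688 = -165.08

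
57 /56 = 1.02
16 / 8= 2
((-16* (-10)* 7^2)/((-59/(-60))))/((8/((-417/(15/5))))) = -138528.81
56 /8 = 7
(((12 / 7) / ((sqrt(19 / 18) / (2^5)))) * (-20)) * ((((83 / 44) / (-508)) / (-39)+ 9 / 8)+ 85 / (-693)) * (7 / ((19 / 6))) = -2366.34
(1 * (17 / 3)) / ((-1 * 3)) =-17 / 9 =-1.89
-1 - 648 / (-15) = 211 / 5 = 42.20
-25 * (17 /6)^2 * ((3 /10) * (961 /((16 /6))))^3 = -253608077.01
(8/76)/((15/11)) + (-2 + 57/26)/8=6001/59280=0.10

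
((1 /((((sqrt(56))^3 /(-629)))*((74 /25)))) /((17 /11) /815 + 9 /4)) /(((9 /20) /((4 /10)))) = -3810125*sqrt(14) /71224146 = -0.20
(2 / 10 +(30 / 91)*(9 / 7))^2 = 3948169 / 10144225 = 0.39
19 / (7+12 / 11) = 209 / 89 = 2.35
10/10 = 1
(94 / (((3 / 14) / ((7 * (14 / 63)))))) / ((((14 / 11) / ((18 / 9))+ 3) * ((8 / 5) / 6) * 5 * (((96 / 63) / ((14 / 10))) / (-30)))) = -1241317 / 320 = -3879.12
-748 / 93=-8.04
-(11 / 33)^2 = -1 / 9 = -0.11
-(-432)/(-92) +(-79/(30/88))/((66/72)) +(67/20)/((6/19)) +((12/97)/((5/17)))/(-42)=-462695479/1874040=-246.90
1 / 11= 0.09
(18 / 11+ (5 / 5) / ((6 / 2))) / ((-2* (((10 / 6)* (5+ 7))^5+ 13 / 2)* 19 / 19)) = -65 / 211200429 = -0.00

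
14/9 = 1.56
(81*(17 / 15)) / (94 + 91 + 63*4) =459 / 2185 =0.21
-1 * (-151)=151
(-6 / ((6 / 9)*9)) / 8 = -1 / 8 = -0.12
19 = 19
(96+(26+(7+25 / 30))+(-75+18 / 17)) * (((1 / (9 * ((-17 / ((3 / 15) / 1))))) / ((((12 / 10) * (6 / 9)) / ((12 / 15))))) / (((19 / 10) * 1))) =-5701 / 148257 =-0.04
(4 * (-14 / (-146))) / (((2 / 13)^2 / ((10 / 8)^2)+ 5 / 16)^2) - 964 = -34395015880772 / 35812208673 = -960.43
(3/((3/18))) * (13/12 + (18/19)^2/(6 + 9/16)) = 554973/25270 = 21.96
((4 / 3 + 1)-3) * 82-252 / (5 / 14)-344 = -16564 / 15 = -1104.27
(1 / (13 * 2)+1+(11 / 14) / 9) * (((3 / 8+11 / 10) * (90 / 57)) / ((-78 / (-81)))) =244791 / 89908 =2.72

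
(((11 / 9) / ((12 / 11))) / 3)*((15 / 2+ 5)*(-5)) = -15125 / 648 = -23.34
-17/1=-17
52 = 52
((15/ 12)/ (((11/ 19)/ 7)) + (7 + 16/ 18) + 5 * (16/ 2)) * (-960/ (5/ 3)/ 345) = -399184/ 3795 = -105.19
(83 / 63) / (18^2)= 83 / 20412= 0.00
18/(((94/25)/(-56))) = -12600/47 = -268.09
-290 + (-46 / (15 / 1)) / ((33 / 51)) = -48632 / 165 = -294.74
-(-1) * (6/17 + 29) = 499/17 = 29.35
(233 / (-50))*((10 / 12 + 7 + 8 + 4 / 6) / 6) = -2563 / 200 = -12.82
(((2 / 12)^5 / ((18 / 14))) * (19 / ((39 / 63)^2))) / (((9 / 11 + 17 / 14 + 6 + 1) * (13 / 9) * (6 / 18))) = 501809 / 440067888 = 0.00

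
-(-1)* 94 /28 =47 /14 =3.36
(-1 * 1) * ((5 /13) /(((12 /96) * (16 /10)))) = -25 /13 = -1.92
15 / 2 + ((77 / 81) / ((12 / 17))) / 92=671989 / 89424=7.51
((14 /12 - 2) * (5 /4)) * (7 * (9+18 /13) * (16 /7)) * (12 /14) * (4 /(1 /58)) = -3132000 /91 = -34417.58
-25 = -25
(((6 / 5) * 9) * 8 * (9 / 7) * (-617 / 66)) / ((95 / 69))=-27587304 / 36575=-754.27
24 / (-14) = -12 / 7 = -1.71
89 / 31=2.87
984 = 984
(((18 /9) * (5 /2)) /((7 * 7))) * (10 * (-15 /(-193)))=750 /9457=0.08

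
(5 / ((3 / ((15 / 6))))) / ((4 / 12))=25 / 2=12.50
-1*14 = -14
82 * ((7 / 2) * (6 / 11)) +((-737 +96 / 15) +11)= -30968 / 55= -563.05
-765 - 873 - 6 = -1644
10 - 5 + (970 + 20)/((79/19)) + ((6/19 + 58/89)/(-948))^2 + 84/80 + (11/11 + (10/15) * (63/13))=10372356569374157/41759688955140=248.38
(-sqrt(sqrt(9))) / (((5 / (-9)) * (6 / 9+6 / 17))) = 459 * sqrt(3) / 260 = 3.06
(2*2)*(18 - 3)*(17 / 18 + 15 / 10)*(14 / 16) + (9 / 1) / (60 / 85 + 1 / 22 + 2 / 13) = 22539 / 163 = 138.28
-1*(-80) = 80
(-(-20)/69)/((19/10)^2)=2000/24909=0.08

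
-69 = -69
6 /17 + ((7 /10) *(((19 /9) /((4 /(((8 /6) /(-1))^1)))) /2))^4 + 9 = 13525178352257 /1445519520000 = 9.36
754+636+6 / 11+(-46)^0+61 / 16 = 245583 / 176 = 1395.36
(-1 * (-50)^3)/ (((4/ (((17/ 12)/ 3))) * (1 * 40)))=53125/ 144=368.92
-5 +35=30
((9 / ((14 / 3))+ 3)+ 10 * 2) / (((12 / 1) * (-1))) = -349 / 168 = -2.08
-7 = -7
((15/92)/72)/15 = 1/6624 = 0.00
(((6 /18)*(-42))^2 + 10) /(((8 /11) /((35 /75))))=132.18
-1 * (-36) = 36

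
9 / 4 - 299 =-1187 / 4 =-296.75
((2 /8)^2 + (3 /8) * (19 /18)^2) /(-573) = -415 /495072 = -0.00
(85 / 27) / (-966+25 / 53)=-4505 / 1381671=-0.00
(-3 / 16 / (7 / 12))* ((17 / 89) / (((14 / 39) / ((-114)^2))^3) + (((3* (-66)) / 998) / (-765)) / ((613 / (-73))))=-64744714298339643555001251 / 22223993628620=-2913279916304.58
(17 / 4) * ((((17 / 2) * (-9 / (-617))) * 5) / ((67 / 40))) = 65025 / 41339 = 1.57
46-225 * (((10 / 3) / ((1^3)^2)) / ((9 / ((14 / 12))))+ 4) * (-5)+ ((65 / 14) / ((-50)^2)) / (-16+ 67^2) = 17506714557 / 3479000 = 5032.11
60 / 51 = 20 / 17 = 1.18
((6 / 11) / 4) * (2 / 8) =3 / 88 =0.03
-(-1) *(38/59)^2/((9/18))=2888/3481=0.83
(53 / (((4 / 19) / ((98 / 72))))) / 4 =49343 / 576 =85.66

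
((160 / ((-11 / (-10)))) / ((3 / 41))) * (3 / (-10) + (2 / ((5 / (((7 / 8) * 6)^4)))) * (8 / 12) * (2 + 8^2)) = 292363210 / 11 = 26578473.64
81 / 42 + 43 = 629 / 14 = 44.93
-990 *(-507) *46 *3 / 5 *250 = 3463317000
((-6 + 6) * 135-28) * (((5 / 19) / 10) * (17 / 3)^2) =-4046 / 171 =-23.66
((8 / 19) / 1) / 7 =8 / 133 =0.06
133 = 133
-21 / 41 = -0.51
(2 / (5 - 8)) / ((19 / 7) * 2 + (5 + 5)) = -7 / 162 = -0.04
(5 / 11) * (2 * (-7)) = -70 / 11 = -6.36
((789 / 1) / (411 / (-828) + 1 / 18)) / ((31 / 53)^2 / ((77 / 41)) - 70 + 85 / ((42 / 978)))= -5046517377 / 5383809130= -0.94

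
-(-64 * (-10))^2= -409600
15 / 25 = 3 / 5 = 0.60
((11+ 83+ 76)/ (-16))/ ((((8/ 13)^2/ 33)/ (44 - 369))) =154064625/ 512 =300907.47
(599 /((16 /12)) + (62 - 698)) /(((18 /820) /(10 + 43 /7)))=-1922695 /14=-137335.36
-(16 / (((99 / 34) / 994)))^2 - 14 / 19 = -5555513149438 / 186219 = -29833224.05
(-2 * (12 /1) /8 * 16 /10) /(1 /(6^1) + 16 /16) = -144 /35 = -4.11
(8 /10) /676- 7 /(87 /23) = -1.85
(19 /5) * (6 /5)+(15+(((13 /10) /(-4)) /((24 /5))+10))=141563 /4800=29.49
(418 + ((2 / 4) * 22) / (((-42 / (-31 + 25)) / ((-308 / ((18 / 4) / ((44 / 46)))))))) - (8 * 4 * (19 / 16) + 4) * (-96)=899854 / 207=4347.12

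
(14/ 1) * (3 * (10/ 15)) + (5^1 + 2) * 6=70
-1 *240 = -240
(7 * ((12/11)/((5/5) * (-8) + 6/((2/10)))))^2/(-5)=-1764/73205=-0.02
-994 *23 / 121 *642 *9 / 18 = -7338702 / 121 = -60650.43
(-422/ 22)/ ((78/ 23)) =-4853/ 858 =-5.66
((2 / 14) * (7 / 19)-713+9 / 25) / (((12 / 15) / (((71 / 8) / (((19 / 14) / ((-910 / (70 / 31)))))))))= 67794297389 / 28880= 2347447.97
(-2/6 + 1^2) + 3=3.67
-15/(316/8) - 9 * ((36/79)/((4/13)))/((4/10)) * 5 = -26385/158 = -166.99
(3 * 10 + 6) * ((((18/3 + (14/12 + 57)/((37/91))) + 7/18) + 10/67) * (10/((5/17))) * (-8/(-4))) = 907841344/2479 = 366212.72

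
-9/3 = -3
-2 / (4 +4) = -1 / 4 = -0.25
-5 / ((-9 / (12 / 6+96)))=490 / 9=54.44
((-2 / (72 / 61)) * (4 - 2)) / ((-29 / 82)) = 2501 / 261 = 9.58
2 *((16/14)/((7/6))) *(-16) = -1536/49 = -31.35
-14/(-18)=7/9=0.78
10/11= 0.91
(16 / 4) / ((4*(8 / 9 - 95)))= -0.01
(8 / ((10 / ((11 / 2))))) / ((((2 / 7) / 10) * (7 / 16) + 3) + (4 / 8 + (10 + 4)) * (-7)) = -0.04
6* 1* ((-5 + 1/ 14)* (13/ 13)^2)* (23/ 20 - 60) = 243639/ 140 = 1740.28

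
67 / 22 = 3.05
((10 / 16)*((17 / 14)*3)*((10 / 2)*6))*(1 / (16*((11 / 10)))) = 19125 / 4928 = 3.88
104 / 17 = 6.12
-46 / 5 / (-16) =23 / 40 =0.58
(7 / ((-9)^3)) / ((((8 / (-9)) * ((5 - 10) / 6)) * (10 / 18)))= -0.02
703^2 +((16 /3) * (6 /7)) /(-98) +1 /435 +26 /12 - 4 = 49158782457 /99470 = 494207.12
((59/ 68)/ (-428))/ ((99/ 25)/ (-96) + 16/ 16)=-50/ 23647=-0.00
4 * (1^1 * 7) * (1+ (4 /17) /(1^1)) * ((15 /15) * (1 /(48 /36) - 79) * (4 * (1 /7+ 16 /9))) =-1060444 /51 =-20793.02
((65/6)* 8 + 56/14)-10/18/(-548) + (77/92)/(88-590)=5162964517/56944872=90.67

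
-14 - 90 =-104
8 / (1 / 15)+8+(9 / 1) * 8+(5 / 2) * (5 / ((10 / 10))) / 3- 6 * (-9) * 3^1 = 2197 / 6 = 366.17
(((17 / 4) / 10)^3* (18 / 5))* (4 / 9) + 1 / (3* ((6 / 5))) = 144217 / 360000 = 0.40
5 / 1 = 5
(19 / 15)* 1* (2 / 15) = 38 / 225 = 0.17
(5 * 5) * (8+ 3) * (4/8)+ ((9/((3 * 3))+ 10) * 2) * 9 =671/2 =335.50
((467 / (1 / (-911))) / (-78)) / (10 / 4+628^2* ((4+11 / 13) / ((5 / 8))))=2127185 / 1192618191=0.00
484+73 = 557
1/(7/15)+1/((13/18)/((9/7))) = 51/13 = 3.92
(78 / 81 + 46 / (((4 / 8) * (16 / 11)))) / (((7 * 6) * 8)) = 6935 / 36288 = 0.19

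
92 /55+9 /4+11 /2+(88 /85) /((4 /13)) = 9565 /748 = 12.79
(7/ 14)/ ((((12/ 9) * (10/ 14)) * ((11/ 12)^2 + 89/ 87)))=10962/ 38905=0.28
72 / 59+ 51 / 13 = 3945 / 767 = 5.14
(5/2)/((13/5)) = 25/26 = 0.96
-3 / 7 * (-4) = 12 / 7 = 1.71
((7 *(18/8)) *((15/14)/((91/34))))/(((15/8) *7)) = 306/637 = 0.48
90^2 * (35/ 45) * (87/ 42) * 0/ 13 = 0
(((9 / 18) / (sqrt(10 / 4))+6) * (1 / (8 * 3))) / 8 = sqrt(10) / 1920+1 / 32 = 0.03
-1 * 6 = -6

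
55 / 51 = 1.08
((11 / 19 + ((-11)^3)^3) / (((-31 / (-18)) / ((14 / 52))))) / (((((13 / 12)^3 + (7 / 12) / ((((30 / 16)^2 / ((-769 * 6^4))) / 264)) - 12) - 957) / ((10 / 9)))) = 135478242500832000 / 14441142011829611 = 9.38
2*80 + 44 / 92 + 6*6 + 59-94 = 3714 / 23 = 161.48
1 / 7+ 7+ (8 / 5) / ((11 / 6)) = 3086 / 385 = 8.02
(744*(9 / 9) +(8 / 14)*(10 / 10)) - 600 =1012 / 7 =144.57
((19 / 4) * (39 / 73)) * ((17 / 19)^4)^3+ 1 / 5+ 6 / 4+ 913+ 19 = 158913365246829740633 / 170075777991399740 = 934.37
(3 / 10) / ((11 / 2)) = 3 / 55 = 0.05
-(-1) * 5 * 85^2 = 36125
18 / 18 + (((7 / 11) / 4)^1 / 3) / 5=667 / 660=1.01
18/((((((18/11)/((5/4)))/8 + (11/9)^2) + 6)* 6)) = 13365/34114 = 0.39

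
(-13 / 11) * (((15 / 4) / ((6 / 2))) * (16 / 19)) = -260 / 209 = -1.24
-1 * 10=-10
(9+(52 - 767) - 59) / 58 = -765 / 58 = -13.19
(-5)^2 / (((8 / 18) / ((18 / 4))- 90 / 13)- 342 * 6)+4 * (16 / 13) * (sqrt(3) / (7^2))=-26325 / 2167942+64 * sqrt(3) / 637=0.16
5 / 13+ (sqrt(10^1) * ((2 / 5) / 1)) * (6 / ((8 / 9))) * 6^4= 5 / 13+ 17496 * sqrt(10) / 5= 11065.83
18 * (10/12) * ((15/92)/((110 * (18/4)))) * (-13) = -65/1012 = -0.06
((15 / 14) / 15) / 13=1 / 182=0.01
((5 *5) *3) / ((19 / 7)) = 525 / 19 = 27.63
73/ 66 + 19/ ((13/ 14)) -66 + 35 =-8093/ 858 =-9.43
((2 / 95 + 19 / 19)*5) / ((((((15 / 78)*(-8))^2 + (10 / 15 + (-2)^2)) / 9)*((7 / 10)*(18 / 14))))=245895 / 33877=7.26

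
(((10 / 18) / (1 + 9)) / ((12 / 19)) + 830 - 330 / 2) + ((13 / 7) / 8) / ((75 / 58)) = 25147111 / 37800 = 665.27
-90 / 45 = -2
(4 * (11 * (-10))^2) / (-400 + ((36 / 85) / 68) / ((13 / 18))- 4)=-454597000 / 3794489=-119.80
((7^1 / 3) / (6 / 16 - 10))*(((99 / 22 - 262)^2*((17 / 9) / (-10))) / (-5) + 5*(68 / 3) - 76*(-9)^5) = -29391331 / 27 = -1088567.81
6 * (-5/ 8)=-15/ 4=-3.75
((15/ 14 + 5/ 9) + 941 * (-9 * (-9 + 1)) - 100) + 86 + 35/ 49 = 8535283/ 126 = 67740.34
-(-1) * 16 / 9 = 16 / 9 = 1.78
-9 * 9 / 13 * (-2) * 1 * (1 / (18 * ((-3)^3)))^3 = -1 / 9211644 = -0.00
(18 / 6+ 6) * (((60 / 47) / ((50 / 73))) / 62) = 1971 / 7285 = 0.27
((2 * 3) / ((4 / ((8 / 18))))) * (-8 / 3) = -16 / 9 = -1.78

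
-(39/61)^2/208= -117/59536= -0.00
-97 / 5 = -19.40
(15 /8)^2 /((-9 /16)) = -25 /4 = -6.25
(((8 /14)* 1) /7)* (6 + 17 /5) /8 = 47 /490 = 0.10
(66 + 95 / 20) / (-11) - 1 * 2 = -371 / 44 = -8.43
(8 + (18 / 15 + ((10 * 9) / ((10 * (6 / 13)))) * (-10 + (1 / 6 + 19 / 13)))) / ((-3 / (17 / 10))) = 17459 / 200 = 87.30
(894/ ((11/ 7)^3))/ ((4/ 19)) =2913099/ 2662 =1094.33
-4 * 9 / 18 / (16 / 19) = -19 / 8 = -2.38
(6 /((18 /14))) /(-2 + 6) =7 /6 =1.17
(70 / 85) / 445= 14 / 7565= 0.00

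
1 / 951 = 0.00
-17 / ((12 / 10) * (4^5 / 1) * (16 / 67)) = -5695 / 98304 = -0.06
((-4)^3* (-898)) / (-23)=-57472 / 23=-2498.78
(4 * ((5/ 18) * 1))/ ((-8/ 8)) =-10/ 9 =-1.11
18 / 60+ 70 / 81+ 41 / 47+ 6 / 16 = 367229 / 152280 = 2.41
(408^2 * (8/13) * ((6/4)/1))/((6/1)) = 332928/13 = 25609.85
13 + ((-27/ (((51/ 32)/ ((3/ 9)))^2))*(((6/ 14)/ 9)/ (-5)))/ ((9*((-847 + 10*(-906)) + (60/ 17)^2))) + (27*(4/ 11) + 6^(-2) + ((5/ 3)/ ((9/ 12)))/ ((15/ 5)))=23.59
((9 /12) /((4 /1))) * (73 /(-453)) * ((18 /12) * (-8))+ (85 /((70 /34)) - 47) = -22627 /4228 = -5.35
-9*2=-18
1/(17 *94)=1/1598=0.00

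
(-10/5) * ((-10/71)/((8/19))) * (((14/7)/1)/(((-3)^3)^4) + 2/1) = 50486990/37732311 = 1.34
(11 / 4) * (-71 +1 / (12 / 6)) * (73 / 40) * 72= -1019007 / 40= -25475.18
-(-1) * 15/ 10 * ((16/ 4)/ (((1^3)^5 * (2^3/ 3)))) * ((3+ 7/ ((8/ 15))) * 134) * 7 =544509/ 16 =34031.81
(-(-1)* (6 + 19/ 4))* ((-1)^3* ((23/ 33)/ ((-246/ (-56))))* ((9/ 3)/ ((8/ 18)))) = -11.51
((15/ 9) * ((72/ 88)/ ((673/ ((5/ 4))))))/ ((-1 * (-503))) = 75/ 14894836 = 0.00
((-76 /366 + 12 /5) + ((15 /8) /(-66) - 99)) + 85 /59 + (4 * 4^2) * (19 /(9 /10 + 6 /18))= 313073335943 /351550320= 890.55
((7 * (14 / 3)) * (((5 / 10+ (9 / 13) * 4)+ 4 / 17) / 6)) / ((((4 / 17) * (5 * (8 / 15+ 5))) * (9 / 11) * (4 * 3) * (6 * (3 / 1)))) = 834911 / 50341824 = 0.02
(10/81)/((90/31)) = 31/729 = 0.04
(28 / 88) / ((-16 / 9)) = -0.18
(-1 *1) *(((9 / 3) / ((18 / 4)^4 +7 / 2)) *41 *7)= -13776 / 6617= -2.08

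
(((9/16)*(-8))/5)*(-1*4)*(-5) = -18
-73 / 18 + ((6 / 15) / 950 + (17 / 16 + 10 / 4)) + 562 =192035519 / 342000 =561.51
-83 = -83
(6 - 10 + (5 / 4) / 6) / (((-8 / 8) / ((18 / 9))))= 7.58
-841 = -841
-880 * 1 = -880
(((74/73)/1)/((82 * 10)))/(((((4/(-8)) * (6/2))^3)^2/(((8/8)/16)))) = 74/10909485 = 0.00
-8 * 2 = -16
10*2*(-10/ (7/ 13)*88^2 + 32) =-20129920/ 7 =-2875702.86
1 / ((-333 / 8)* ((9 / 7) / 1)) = -56 / 2997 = -0.02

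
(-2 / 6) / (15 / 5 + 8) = -1 / 33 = -0.03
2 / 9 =0.22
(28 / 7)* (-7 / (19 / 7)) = -196 / 19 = -10.32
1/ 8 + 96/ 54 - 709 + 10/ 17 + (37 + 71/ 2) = -776027/ 1224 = -634.01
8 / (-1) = -8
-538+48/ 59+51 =-28685/ 59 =-486.19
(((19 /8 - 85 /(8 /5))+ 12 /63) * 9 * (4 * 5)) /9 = -21235 /21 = -1011.19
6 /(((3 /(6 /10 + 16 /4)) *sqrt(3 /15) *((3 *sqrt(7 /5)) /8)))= 368 *sqrt(7) /21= 46.36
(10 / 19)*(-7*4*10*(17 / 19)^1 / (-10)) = 4760 / 361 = 13.19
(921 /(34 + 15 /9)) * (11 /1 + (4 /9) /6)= 91793 /321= 285.96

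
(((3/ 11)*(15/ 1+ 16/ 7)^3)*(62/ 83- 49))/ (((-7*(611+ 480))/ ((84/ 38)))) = 11610166590/ 590133901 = 19.67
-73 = -73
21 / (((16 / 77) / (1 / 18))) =539 / 96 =5.61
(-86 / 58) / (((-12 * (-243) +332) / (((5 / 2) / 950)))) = -0.00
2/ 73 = 0.03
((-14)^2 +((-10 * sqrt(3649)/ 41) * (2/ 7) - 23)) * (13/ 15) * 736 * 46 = 76142144/ 15 - 1760512 * sqrt(3649)/ 861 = 4952627.06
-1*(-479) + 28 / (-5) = 2367 / 5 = 473.40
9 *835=7515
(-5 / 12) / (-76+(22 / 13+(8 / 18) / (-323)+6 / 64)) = 0.01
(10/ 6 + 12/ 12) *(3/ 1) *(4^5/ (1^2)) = 8192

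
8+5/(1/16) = 88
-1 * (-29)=29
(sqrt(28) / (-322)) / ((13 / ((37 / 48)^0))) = -0.00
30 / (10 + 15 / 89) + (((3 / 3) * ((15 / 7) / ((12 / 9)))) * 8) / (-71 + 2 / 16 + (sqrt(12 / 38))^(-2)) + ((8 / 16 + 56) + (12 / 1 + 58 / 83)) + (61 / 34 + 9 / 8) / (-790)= 52844278872227 / 734402359600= 71.96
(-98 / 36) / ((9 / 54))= -16.33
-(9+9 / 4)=-11.25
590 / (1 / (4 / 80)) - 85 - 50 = -211 / 2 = -105.50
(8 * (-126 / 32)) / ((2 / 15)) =-945 / 4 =-236.25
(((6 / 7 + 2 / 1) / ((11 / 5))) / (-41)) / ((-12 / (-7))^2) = -175 / 16236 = -0.01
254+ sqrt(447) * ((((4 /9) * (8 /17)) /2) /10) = 8 * sqrt(447) /765+ 254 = 254.22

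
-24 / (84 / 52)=-104 / 7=-14.86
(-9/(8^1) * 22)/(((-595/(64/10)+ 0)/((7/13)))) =0.14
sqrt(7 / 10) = sqrt(70) / 10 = 0.84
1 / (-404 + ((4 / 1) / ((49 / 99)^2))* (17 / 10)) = -12005 / 4516786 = -0.00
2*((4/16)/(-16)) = -1/32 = -0.03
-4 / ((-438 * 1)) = 2 / 219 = 0.01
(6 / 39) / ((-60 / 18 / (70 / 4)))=-21 / 26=-0.81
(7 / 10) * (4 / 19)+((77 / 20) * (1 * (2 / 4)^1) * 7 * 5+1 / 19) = 2703 / 40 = 67.58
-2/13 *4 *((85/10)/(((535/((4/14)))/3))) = -408/48685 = -0.01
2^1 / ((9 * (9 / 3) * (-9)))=-2 / 243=-0.01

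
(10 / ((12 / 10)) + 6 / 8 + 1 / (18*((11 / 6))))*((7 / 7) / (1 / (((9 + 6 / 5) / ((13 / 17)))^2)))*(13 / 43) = 490.21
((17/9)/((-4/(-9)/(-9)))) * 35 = -5355/4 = -1338.75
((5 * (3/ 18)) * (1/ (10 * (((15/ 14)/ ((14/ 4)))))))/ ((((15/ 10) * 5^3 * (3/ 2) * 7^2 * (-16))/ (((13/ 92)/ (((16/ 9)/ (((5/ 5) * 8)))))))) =-13/ 16560000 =-0.00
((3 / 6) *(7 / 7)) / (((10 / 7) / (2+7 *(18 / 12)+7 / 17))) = 3073 / 680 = 4.52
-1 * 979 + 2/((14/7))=-978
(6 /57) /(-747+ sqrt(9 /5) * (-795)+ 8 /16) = 5972 /44109089-3816 * sqrt(5) /44109089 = -0.00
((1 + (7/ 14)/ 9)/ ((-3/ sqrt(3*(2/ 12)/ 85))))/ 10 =-19*sqrt(170)/ 91800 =-0.00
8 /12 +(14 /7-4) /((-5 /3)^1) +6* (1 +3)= 388 /15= 25.87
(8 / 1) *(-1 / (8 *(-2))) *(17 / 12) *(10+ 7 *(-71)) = -8279 / 24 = -344.96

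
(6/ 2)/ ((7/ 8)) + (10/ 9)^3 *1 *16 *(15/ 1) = 565832/ 1701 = 332.65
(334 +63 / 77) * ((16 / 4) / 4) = 3683 / 11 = 334.82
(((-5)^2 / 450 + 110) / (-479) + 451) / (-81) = -3886541 / 698382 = -5.57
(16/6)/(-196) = -2/147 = -0.01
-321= -321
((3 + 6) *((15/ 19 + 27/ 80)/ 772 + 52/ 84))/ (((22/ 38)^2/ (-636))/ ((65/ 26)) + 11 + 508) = 138579550659/ 12878842586848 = 0.01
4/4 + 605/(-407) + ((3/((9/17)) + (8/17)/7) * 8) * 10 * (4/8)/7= 2984578/92463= 32.28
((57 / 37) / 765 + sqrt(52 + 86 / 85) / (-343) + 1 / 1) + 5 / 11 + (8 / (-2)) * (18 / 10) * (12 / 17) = -376303 / 103785 - sqrt(383010) / 29155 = -3.65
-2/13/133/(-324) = 1/280098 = 0.00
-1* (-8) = 8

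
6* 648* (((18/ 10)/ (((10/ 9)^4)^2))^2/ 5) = 36472996377170786403/ 78125000000000000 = 466.85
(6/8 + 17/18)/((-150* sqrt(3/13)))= -61* sqrt(39)/16200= -0.02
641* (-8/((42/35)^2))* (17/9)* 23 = -12531550/81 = -154710.49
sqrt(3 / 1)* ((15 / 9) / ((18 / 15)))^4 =390625* sqrt(3) / 104976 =6.45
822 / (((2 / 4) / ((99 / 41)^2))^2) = 315843968088 / 2825761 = 111773.07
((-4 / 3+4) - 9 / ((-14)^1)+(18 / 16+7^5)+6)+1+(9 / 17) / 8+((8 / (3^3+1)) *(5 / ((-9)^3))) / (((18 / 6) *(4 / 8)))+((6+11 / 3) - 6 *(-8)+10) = 17578701503 / 1041012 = 16886.17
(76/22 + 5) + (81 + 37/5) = 5327/55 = 96.85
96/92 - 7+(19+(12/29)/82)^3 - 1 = 265118388430939/38661028187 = 6857.51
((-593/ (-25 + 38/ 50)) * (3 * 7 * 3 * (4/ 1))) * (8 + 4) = 7471800/ 101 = 73978.22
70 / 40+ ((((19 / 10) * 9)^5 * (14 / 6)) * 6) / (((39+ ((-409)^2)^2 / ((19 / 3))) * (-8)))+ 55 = 635206101793069939 / 11193173283200000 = 56.75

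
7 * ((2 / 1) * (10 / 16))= 35 / 4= 8.75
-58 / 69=-0.84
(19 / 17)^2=361 / 289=1.25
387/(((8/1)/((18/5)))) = 3483/20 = 174.15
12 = 12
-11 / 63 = -0.17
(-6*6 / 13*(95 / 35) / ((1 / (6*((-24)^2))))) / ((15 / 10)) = -1575936 / 91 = -17317.98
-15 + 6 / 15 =-73 / 5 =-14.60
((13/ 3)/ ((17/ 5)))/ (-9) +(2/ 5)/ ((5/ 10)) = 1511/ 2295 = 0.66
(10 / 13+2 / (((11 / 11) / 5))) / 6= 70 / 39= 1.79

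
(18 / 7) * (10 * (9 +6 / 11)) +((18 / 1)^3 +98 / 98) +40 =67303 / 11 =6118.45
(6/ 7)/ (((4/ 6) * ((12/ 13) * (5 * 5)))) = 0.06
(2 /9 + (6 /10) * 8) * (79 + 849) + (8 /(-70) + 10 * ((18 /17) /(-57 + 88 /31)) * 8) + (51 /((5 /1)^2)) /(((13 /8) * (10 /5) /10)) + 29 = 548677367977 /116883585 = 4694.22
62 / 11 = 5.64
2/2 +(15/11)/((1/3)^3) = 416/11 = 37.82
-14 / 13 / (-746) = 7 / 4849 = 0.00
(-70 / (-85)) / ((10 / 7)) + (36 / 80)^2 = 5297 / 6800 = 0.78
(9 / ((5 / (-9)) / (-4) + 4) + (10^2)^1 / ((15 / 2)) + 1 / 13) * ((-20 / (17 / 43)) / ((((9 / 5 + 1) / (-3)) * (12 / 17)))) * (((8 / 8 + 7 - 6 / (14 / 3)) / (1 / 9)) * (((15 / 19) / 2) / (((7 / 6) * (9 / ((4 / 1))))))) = 137270867250 / 12623429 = 10874.29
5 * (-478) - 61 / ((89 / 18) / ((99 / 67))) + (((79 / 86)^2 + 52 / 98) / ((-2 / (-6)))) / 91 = -473575110663463 / 196652369732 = -2408.18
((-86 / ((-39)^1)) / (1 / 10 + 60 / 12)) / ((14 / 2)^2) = 860 / 97461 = 0.01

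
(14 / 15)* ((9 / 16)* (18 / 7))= 27 / 20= 1.35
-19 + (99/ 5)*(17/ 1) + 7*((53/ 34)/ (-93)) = 5019401/ 15810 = 317.48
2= 2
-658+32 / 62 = -20382 / 31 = -657.48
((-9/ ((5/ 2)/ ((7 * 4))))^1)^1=-504/ 5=-100.80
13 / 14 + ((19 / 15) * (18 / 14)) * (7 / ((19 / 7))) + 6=779 / 70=11.13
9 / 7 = 1.29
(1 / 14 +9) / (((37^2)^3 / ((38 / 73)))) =2413 / 1311086194999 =0.00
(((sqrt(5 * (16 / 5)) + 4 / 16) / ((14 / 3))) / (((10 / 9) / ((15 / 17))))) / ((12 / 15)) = 0.90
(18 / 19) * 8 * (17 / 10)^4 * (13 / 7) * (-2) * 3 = -58631742 / 83125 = -705.34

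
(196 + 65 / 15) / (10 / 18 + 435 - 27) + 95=351118 / 3677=95.49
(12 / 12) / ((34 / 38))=19 / 17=1.12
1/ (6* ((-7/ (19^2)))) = -361/ 42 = -8.60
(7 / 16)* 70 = 245 / 8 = 30.62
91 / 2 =45.50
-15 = -15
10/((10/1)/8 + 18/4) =40/23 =1.74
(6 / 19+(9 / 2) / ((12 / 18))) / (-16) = -0.44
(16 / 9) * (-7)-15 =-247 / 9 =-27.44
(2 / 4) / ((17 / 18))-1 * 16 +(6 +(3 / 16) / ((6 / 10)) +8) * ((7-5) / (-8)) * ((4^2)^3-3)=-14660.74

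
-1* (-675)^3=307546875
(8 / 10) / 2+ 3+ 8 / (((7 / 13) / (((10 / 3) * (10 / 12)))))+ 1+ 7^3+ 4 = 123691 / 315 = 392.67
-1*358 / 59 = -358 / 59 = -6.07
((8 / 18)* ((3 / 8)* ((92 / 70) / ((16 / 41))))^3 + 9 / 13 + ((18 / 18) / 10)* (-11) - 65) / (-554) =2356516646327 / 20236582912000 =0.12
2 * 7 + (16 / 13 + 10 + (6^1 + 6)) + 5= 549 / 13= 42.23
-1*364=-364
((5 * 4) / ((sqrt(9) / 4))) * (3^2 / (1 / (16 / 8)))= 480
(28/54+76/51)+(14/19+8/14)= 202492/61047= 3.32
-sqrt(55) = -7.42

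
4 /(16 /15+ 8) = 15 /34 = 0.44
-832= -832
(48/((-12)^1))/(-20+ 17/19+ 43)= -38/227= -0.17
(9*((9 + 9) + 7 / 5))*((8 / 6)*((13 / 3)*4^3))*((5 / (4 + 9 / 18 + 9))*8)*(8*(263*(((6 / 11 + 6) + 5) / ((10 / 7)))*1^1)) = 4830504992768 / 1485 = 3252865315.00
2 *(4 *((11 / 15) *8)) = 704 / 15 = 46.93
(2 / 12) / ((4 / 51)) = 17 / 8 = 2.12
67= 67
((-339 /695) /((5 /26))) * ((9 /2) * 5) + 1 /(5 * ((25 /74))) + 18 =-668539 /17375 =-38.48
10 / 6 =5 / 3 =1.67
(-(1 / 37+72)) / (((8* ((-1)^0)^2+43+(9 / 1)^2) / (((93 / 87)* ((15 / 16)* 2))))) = -413075 / 377696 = -1.09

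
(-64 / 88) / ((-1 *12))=2 / 33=0.06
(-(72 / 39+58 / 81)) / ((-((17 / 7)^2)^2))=6477898 / 87947613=0.07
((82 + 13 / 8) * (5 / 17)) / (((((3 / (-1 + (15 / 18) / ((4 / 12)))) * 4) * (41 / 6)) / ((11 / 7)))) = 0.71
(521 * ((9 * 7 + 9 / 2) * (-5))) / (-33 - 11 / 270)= 47476125 / 8921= 5321.84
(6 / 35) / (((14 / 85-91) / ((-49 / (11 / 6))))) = 612 / 12133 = 0.05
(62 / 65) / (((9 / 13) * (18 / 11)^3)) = 41261 / 131220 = 0.31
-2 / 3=-0.67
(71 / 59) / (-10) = -0.12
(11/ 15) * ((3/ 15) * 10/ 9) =22/ 135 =0.16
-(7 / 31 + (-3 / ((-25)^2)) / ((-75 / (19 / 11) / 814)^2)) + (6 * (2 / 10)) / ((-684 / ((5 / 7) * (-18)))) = 7168463578 / 4831640625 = 1.48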